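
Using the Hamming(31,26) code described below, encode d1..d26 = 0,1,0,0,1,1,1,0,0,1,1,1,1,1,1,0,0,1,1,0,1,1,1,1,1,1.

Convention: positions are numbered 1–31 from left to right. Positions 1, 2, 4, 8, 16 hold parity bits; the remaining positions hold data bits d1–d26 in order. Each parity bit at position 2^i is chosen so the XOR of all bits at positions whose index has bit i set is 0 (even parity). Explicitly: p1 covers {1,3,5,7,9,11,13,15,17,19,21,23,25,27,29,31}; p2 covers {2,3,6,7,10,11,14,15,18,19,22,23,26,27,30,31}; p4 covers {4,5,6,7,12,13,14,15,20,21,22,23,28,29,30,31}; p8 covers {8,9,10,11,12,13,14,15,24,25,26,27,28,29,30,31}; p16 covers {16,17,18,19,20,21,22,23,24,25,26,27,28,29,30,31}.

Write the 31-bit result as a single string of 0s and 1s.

Place data at non-parity positions: p1 p2 0 p4 1 0 0 p8 1 1 1 0 0 1 1 p16 1 1 1 1 0 0 1 1 0 1 1 1 1 1 1
p1 (pos 1,3,5,7,9,11,13,15,17,19,21,23,25,27,29,31): XOR of data positions = 0⊕1⊕0⊕1⊕1⊕0⊕1⊕1⊕1⊕0⊕1⊕0⊕1⊕1⊕1 = 0
p2 (pos 2,3,6,7,10,11,14,15,18,19,22,23,26,27,30,31): XOR of data positions = 0⊕0⊕0⊕1⊕1⊕1⊕1⊕1⊕1⊕0⊕1⊕1⊕1⊕1⊕1 = 1
p4 (pos 4,5,6,7,12,13,14,15,20,21,22,23,28,29,30,31): XOR of data positions = 1⊕0⊕0⊕0⊕0⊕1⊕1⊕1⊕0⊕0⊕1⊕1⊕1⊕1⊕1 = 1
p8 (pos 8,9,10,11,12,13,14,15,24,25,26,27,28,29,30,31): XOR of data positions = 1⊕1⊕1⊕0⊕0⊕1⊕1⊕1⊕0⊕1⊕1⊕1⊕1⊕1⊕1 = 0
p16 (pos 16,17,18,19,20,21,22,23,24,25,26,27,28,29,30,31): XOR of data positions = 1⊕1⊕1⊕1⊕0⊕0⊕1⊕1⊕0⊕1⊕1⊕1⊕1⊕1⊕1 = 0
Codeword: 0101100011100110111100110111111

0101100011100110111100110111111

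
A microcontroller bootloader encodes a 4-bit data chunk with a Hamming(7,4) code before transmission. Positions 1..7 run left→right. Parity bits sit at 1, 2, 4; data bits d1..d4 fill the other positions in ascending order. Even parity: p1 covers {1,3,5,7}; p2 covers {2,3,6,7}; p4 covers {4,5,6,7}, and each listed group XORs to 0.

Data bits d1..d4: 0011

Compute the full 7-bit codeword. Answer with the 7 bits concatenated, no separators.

Place data at non-parity positions: p1 p2 0 p4 0 1 1
p1 (pos 1,3,5,7): XOR of data positions = 0⊕0⊕1 = 1
p2 (pos 2,3,6,7): XOR of data positions = 0⊕1⊕1 = 0
p4 (pos 4,5,6,7): XOR of data positions = 0⊕1⊕1 = 0
Codeword: 1000011

1000011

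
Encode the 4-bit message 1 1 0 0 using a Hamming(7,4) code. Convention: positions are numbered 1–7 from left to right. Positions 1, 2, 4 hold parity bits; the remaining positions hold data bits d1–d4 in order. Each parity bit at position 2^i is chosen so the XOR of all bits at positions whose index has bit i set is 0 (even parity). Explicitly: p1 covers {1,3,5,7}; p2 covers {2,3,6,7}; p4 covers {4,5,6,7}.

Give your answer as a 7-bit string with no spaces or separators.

0111100

Place data at non-parity positions: p1 p2 1 p4 1 0 0
p1 (pos 1,3,5,7): XOR of data positions = 1⊕1⊕0 = 0
p2 (pos 2,3,6,7): XOR of data positions = 1⊕0⊕0 = 1
p4 (pos 4,5,6,7): XOR of data positions = 1⊕0⊕0 = 1
Codeword: 0111100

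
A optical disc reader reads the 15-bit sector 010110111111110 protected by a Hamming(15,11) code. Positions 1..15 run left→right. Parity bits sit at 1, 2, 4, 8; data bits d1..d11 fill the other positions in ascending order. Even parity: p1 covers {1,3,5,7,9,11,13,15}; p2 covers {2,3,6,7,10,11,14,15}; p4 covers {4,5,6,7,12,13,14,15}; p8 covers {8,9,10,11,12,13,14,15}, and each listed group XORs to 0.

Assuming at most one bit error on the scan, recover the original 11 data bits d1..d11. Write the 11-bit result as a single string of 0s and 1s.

s1 (pos 1,3,5,7,9,11,13,15): 0⊕0⊕1⊕1⊕1⊕1⊕1⊕0 = 1
s2 (pos 2,3,6,7,10,11,14,15): 1⊕0⊕0⊕1⊕1⊕1⊕1⊕0 = 1
s4 (pos 4,5,6,7,12,13,14,15): 1⊕1⊕0⊕1⊕1⊕1⊕1⊕0 = 0
s8 (pos 8,9,10,11,12,13,14,15): 1⊕1⊕1⊕1⊕1⊕1⊕1⊕0 = 1
Syndrome s8…s1 = 1011 → error at position 11.
Flip position 11: 010110111111110 → 010110111101110
Read data bits from positions 3,5,6,7,9,10,11,12,13,14,15: 01011101110

01011101110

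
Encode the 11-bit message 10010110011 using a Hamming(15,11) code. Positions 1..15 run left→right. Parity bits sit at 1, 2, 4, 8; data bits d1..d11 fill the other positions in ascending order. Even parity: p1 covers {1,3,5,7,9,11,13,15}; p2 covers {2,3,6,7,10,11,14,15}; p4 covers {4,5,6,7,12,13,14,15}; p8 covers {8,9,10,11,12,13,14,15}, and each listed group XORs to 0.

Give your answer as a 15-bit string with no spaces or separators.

001100100110011

Place data at non-parity positions: p1 p2 1 p4 0 0 1 p8 0 1 1 0 0 1 1
p1 (pos 1,3,5,7,9,11,13,15): XOR of data positions = 1⊕0⊕1⊕0⊕1⊕0⊕1 = 0
p2 (pos 2,3,6,7,10,11,14,15): XOR of data positions = 1⊕0⊕1⊕1⊕1⊕1⊕1 = 0
p4 (pos 4,5,6,7,12,13,14,15): XOR of data positions = 0⊕0⊕1⊕0⊕0⊕1⊕1 = 1
p8 (pos 8,9,10,11,12,13,14,15): XOR of data positions = 0⊕1⊕1⊕0⊕0⊕1⊕1 = 0
Codeword: 001100100110011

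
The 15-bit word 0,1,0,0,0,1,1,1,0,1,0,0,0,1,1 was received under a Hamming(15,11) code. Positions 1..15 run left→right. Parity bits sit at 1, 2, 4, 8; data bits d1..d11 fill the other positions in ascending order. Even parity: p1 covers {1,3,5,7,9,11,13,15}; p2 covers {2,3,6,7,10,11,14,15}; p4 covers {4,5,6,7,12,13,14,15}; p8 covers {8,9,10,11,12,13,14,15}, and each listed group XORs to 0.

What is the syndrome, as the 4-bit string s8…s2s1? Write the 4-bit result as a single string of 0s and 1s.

s1 (pos 1,3,5,7,9,11,13,15): 0⊕0⊕0⊕1⊕0⊕0⊕0⊕1 = 0
s2 (pos 2,3,6,7,10,11,14,15): 1⊕0⊕1⊕1⊕1⊕0⊕1⊕1 = 0
s4 (pos 4,5,6,7,12,13,14,15): 0⊕0⊕1⊕1⊕0⊕0⊕1⊕1 = 0
s8 (pos 8,9,10,11,12,13,14,15): 1⊕0⊕1⊕0⊕0⊕0⊕1⊕1 = 0
Syndrome s8…s1 = 0000 → no error.

0000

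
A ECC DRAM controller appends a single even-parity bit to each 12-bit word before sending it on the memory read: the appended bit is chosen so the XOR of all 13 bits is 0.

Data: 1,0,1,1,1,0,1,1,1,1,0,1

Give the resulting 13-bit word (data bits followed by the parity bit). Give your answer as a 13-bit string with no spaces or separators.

1011101111011

XOR of the 12 data bits: 1⊕0⊕1⊕1⊕1⊕0⊕1⊕1⊕1⊕1⊕0⊕1 = 1
Parity bit = 1 (so all 13 bits XOR to 0).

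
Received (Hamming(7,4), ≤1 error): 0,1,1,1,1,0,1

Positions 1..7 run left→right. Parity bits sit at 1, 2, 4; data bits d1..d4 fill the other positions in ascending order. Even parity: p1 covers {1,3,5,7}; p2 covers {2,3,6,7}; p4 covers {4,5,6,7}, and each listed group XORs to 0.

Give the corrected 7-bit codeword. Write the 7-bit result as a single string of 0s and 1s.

0111100

s1 (pos 1,3,5,7): 0⊕1⊕1⊕1 = 1
s2 (pos 2,3,6,7): 1⊕1⊕0⊕1 = 1
s4 (pos 4,5,6,7): 1⊕1⊕0⊕1 = 1
Syndrome s4…s1 = 111 → error at position 7.
Flip position 7: 0111101 → 0111100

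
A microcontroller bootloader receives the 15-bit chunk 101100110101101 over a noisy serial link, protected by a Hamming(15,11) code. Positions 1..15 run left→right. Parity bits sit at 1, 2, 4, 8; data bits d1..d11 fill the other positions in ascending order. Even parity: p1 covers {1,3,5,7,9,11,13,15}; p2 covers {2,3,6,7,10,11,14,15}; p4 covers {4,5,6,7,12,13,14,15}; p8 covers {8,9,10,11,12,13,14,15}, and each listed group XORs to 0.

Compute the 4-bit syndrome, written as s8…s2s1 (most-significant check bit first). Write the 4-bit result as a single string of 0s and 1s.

1101

s1 (pos 1,3,5,7,9,11,13,15): 1⊕1⊕0⊕1⊕0⊕0⊕1⊕1 = 1
s2 (pos 2,3,6,7,10,11,14,15): 0⊕1⊕0⊕1⊕1⊕0⊕0⊕1 = 0
s4 (pos 4,5,6,7,12,13,14,15): 1⊕0⊕0⊕1⊕1⊕1⊕0⊕1 = 1
s8 (pos 8,9,10,11,12,13,14,15): 1⊕0⊕1⊕0⊕1⊕1⊕0⊕1 = 1
Syndrome s8…s1 = 1101 → error at position 13.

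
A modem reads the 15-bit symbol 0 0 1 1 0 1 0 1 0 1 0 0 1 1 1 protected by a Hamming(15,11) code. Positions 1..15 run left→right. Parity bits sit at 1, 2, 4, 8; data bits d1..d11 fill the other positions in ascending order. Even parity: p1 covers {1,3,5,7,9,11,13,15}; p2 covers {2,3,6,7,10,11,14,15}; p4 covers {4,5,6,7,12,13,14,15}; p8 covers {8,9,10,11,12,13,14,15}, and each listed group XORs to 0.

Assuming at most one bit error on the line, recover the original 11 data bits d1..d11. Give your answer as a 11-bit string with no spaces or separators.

s1 (pos 1,3,5,7,9,11,13,15): 0⊕1⊕0⊕0⊕0⊕0⊕1⊕1 = 1
s2 (pos 2,3,6,7,10,11,14,15): 0⊕1⊕1⊕0⊕1⊕0⊕1⊕1 = 1
s4 (pos 4,5,6,7,12,13,14,15): 1⊕0⊕1⊕0⊕0⊕1⊕1⊕1 = 1
s8 (pos 8,9,10,11,12,13,14,15): 1⊕0⊕1⊕0⊕0⊕1⊕1⊕1 = 1
Syndrome s8…s1 = 1111 → error at position 15.
Flip position 15: 001101010100111 → 001101010100110
Read data bits from positions 3,5,6,7,9,10,11,12,13,14,15: 10100100110

10100100110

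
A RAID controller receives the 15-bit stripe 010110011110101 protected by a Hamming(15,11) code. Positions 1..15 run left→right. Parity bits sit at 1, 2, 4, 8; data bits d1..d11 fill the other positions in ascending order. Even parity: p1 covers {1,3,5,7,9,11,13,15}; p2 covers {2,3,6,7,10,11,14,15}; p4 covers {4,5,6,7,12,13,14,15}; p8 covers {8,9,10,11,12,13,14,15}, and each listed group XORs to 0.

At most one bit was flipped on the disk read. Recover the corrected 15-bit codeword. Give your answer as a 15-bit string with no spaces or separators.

110110011110101

s1 (pos 1,3,5,7,9,11,13,15): 0⊕0⊕1⊕0⊕1⊕1⊕1⊕1 = 1
s2 (pos 2,3,6,7,10,11,14,15): 1⊕0⊕0⊕0⊕1⊕1⊕0⊕1 = 0
s4 (pos 4,5,6,7,12,13,14,15): 1⊕1⊕0⊕0⊕0⊕1⊕0⊕1 = 0
s8 (pos 8,9,10,11,12,13,14,15): 1⊕1⊕1⊕1⊕0⊕1⊕0⊕1 = 0
Syndrome s8…s1 = 0001 → error at position 1.
Flip position 1: 010110011110101 → 110110011110101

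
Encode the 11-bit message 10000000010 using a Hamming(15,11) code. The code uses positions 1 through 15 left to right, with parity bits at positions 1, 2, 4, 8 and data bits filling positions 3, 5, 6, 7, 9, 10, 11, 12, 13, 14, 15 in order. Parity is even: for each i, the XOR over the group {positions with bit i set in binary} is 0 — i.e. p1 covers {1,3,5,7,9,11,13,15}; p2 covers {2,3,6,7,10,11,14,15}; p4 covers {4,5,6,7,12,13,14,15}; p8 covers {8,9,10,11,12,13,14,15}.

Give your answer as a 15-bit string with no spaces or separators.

101100010000010

Place data at non-parity positions: p1 p2 1 p4 0 0 0 p8 0 0 0 0 0 1 0
p1 (pos 1,3,5,7,9,11,13,15): XOR of data positions = 1⊕0⊕0⊕0⊕0⊕0⊕0 = 1
p2 (pos 2,3,6,7,10,11,14,15): XOR of data positions = 1⊕0⊕0⊕0⊕0⊕1⊕0 = 0
p4 (pos 4,5,6,7,12,13,14,15): XOR of data positions = 0⊕0⊕0⊕0⊕0⊕1⊕0 = 1
p8 (pos 8,9,10,11,12,13,14,15): XOR of data positions = 0⊕0⊕0⊕0⊕0⊕1⊕0 = 1
Codeword: 101100010000010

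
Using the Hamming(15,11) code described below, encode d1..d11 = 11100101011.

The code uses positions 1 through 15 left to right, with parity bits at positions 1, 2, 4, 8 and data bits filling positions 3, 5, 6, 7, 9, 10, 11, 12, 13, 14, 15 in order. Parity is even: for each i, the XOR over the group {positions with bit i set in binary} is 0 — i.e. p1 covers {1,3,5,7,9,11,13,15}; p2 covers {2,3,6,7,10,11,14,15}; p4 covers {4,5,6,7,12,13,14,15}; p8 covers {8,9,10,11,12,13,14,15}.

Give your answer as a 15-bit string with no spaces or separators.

111111000101011

Place data at non-parity positions: p1 p2 1 p4 1 1 0 p8 0 1 0 1 0 1 1
p1 (pos 1,3,5,7,9,11,13,15): XOR of data positions = 1⊕1⊕0⊕0⊕0⊕0⊕1 = 1
p2 (pos 2,3,6,7,10,11,14,15): XOR of data positions = 1⊕1⊕0⊕1⊕0⊕1⊕1 = 1
p4 (pos 4,5,6,7,12,13,14,15): XOR of data positions = 1⊕1⊕0⊕1⊕0⊕1⊕1 = 1
p8 (pos 8,9,10,11,12,13,14,15): XOR of data positions = 0⊕1⊕0⊕1⊕0⊕1⊕1 = 0
Codeword: 111111000101011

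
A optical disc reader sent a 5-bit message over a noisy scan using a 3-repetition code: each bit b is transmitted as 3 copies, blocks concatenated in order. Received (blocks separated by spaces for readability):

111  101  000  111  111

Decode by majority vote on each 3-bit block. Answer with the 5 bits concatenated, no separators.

Block 1 (111): 3 ones → 1
Block 2 (101): 2 ones → 1
Block 3 (000): 0 ones → 0
Block 4 (111): 3 ones → 1
Block 5 (111): 3 ones → 1

11011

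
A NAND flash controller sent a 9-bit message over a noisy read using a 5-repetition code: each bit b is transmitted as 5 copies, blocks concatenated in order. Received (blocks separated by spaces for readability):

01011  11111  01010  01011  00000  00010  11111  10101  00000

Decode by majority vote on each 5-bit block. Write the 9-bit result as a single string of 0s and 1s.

Block 1 (01011): 3 ones → 1
Block 2 (11111): 5 ones → 1
Block 3 (01010): 2 ones → 0
Block 4 (01011): 3 ones → 1
Block 5 (00000): 0 ones → 0
Block 6 (00010): 1 one → 0
Block 7 (11111): 5 ones → 1
Block 8 (10101): 3 ones → 1
Block 9 (00000): 0 ones → 0

110100110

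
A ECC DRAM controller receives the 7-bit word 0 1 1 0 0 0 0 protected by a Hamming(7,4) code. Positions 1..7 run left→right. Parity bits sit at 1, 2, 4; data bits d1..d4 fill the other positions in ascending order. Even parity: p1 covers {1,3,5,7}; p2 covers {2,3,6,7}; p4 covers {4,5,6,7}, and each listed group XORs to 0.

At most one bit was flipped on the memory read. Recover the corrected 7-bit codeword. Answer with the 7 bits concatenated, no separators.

1110000

s1 (pos 1,3,5,7): 0⊕1⊕0⊕0 = 1
s2 (pos 2,3,6,7): 1⊕1⊕0⊕0 = 0
s4 (pos 4,5,6,7): 0⊕0⊕0⊕0 = 0
Syndrome s4…s1 = 001 → error at position 1.
Flip position 1: 0110000 → 1110000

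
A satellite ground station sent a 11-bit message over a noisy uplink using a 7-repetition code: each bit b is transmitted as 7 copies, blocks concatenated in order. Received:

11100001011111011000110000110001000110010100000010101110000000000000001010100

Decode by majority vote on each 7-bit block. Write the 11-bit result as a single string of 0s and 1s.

Block 1 (1110000): 3 ones → 0
Block 2 (1011111): 6 ones → 1
Block 3 (0110001): 3 ones → 0
Block 4 (1000011): 3 ones → 0
Block 5 (0001000): 1 one → 0
Block 6 (1100101): 4 ones → 1
Block 7 (0000001): 1 one → 0
Block 8 (0101110): 4 ones → 1
Block 9 (0000000): 0 ones → 0
Block 10 (0000000): 0 ones → 0
Block 11 (1010100): 3 ones → 0

01000101000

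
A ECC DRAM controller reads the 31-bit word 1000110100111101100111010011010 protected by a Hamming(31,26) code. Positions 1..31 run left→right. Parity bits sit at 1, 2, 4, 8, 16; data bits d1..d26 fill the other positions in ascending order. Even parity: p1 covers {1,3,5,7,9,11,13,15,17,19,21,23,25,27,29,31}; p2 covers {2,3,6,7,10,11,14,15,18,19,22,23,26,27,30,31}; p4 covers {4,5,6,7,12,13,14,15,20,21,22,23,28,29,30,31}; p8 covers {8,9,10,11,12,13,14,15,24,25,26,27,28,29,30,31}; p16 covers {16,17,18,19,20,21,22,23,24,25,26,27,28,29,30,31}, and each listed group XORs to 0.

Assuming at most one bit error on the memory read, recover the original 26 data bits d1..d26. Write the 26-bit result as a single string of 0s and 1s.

s1 (pos 1,3,5,7,9,11,13,15,17,19,21,23,25,27,29,31): 1⊕0⊕1⊕0⊕0⊕1⊕1⊕0⊕1⊕0⊕1⊕0⊕0⊕1⊕0⊕0 = 1
s2 (pos 2,3,6,7,10,11,14,15,18,19,22,23,26,27,30,31): 0⊕0⊕1⊕0⊕0⊕1⊕1⊕0⊕0⊕0⊕1⊕0⊕0⊕1⊕1⊕0 = 0
s4 (pos 4,5,6,7,12,13,14,15,20,21,22,23,28,29,30,31): 0⊕1⊕1⊕0⊕1⊕1⊕1⊕0⊕1⊕1⊕1⊕0⊕1⊕0⊕1⊕0 = 0
s8 (pos 8,9,10,11,12,13,14,15,24,25,26,27,28,29,30,31): 1⊕0⊕0⊕1⊕1⊕1⊕1⊕0⊕1⊕0⊕0⊕1⊕1⊕0⊕1⊕0 = 1
s16 (pos 16,17,18,19,20,21,22,23,24,25,26,27,28,29,30,31): 1⊕1⊕0⊕0⊕1⊕1⊕1⊕0⊕1⊕0⊕0⊕1⊕1⊕0⊕1⊕0 = 1
Syndrome s16…s1 = 11001 → error at position 25.
Flip position 25: 1000110100111101100111010011010 → 1000110100111101100111011011010
Read data bits from positions 3,5,6,7,9,10,11,12,13,14,15,17,18,19,20,21,22,23,24,25,26,27,28,29,30,31: 01100011110100111011011010

01100011110100111011011010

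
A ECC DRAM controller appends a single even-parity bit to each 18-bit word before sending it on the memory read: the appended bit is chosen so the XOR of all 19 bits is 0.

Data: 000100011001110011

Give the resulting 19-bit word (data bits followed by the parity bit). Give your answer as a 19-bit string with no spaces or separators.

XOR of the 18 data bits: 0⊕0⊕0⊕1⊕0⊕0⊕0⊕1⊕1⊕0⊕0⊕1⊕1⊕1⊕0⊕0⊕1⊕1 = 0
Parity bit = 0 (so all 19 bits XOR to 0).

0001000110011100110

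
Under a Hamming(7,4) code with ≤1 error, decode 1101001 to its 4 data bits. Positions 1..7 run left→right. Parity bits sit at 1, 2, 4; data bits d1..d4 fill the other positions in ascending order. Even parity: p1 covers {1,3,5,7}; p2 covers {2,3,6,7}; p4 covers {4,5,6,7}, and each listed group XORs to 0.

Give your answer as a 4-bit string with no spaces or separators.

s1 (pos 1,3,5,7): 1⊕0⊕0⊕1 = 0
s2 (pos 2,3,6,7): 1⊕0⊕0⊕1 = 0
s4 (pos 4,5,6,7): 1⊕0⊕0⊕1 = 0
Syndrome s4…s1 = 000 → no error.
Read data bits from positions 3,5,6,7: 0001

0001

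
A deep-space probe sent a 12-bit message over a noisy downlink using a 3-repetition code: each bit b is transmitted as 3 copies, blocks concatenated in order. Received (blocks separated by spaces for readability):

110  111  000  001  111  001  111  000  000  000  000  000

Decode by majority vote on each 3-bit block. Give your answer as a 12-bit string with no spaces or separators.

110010100000

Block 1 (110): 2 ones → 1
Block 2 (111): 3 ones → 1
Block 3 (000): 0 ones → 0
Block 4 (001): 1 one → 0
Block 5 (111): 3 ones → 1
Block 6 (001): 1 one → 0
Block 7 (111): 3 ones → 1
Block 8 (000): 0 ones → 0
Block 9 (000): 0 ones → 0
Block 10 (000): 0 ones → 0
Block 11 (000): 0 ones → 0
Block 12 (000): 0 ones → 0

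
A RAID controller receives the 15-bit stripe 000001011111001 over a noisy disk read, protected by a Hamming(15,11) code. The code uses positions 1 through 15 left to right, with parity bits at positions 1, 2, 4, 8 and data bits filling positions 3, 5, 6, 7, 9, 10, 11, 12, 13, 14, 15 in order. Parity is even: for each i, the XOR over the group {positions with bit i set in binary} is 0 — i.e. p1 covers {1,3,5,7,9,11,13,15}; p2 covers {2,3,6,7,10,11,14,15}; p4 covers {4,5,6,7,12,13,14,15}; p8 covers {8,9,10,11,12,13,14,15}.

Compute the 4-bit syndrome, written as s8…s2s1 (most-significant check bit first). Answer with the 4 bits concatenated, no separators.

0101

s1 (pos 1,3,5,7,9,11,13,15): 0⊕0⊕0⊕0⊕1⊕1⊕0⊕1 = 1
s2 (pos 2,3,6,7,10,11,14,15): 0⊕0⊕1⊕0⊕1⊕1⊕0⊕1 = 0
s4 (pos 4,5,6,7,12,13,14,15): 0⊕0⊕1⊕0⊕1⊕0⊕0⊕1 = 1
s8 (pos 8,9,10,11,12,13,14,15): 1⊕1⊕1⊕1⊕1⊕0⊕0⊕1 = 0
Syndrome s8…s1 = 0101 → error at position 5.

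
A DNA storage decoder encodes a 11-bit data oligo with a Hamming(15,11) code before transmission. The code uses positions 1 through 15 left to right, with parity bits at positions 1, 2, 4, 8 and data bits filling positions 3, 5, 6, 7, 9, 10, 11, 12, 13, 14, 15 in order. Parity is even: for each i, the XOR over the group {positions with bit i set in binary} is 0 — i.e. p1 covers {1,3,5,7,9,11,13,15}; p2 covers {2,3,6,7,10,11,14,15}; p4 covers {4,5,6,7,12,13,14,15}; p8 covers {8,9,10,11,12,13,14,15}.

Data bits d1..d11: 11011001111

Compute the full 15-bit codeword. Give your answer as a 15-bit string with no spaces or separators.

Place data at non-parity positions: p1 p2 1 p4 1 0 1 p8 1 0 0 1 1 1 1
p1 (pos 1,3,5,7,9,11,13,15): XOR of data positions = 1⊕1⊕1⊕1⊕0⊕1⊕1 = 0
p2 (pos 2,3,6,7,10,11,14,15): XOR of data positions = 1⊕0⊕1⊕0⊕0⊕1⊕1 = 0
p4 (pos 4,5,6,7,12,13,14,15): XOR of data positions = 1⊕0⊕1⊕1⊕1⊕1⊕1 = 0
p8 (pos 8,9,10,11,12,13,14,15): XOR of data positions = 1⊕0⊕0⊕1⊕1⊕1⊕1 = 1
Codeword: 001010111001111

001010111001111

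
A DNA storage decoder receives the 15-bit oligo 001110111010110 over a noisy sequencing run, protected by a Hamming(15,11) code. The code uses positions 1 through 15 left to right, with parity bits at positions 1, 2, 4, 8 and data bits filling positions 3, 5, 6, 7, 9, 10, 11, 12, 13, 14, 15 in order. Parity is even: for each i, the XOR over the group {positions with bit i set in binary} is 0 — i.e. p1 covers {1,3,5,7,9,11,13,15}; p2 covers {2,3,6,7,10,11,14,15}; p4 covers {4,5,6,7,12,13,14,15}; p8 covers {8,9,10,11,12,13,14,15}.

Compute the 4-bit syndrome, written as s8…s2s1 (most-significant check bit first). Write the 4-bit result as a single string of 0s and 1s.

1100

s1 (pos 1,3,5,7,9,11,13,15): 0⊕1⊕1⊕1⊕1⊕1⊕1⊕0 = 0
s2 (pos 2,3,6,7,10,11,14,15): 0⊕1⊕0⊕1⊕0⊕1⊕1⊕0 = 0
s4 (pos 4,5,6,7,12,13,14,15): 1⊕1⊕0⊕1⊕0⊕1⊕1⊕0 = 1
s8 (pos 8,9,10,11,12,13,14,15): 1⊕1⊕0⊕1⊕0⊕1⊕1⊕0 = 1
Syndrome s8…s1 = 1100 → error at position 12.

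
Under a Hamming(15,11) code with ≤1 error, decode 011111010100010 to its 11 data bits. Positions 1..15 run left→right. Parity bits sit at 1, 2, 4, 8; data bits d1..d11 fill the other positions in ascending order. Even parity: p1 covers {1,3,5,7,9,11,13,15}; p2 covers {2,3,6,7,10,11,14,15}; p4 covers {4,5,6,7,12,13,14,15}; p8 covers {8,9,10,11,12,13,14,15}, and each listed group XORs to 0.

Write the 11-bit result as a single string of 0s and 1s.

s1 (pos 1,3,5,7,9,11,13,15): 0⊕1⊕1⊕0⊕0⊕0⊕0⊕0 = 0
s2 (pos 2,3,6,7,10,11,14,15): 1⊕1⊕1⊕0⊕1⊕0⊕1⊕0 = 1
s4 (pos 4,5,6,7,12,13,14,15): 1⊕1⊕1⊕0⊕0⊕0⊕1⊕0 = 0
s8 (pos 8,9,10,11,12,13,14,15): 1⊕0⊕1⊕0⊕0⊕0⊕1⊕0 = 1
Syndrome s8…s1 = 1010 → error at position 10.
Flip position 10: 011111010100010 → 011111010000010
Read data bits from positions 3,5,6,7,9,10,11,12,13,14,15: 11100000010

11100000010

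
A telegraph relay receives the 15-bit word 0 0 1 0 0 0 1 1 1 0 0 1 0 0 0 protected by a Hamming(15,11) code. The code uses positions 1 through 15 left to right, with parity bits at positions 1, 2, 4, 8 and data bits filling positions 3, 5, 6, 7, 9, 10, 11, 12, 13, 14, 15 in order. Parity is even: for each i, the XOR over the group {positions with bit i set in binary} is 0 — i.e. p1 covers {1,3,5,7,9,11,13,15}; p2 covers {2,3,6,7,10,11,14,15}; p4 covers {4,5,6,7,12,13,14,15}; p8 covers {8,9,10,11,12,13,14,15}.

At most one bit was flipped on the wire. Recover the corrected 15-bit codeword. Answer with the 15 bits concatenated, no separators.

001000110001000

s1 (pos 1,3,5,7,9,11,13,15): 0⊕1⊕0⊕1⊕1⊕0⊕0⊕0 = 1
s2 (pos 2,3,6,7,10,11,14,15): 0⊕1⊕0⊕1⊕0⊕0⊕0⊕0 = 0
s4 (pos 4,5,6,7,12,13,14,15): 0⊕0⊕0⊕1⊕1⊕0⊕0⊕0 = 0
s8 (pos 8,9,10,11,12,13,14,15): 1⊕1⊕0⊕0⊕1⊕0⊕0⊕0 = 1
Syndrome s8…s1 = 1001 → error at position 9.
Flip position 9: 001000111001000 → 001000110001000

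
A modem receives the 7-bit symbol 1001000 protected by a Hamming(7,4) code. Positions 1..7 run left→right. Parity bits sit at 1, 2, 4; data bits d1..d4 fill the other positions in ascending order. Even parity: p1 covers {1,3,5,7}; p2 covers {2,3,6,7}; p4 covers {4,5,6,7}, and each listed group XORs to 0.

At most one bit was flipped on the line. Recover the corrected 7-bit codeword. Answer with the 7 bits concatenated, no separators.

1001100

s1 (pos 1,3,5,7): 1⊕0⊕0⊕0 = 1
s2 (pos 2,3,6,7): 0⊕0⊕0⊕0 = 0
s4 (pos 4,5,6,7): 1⊕0⊕0⊕0 = 1
Syndrome s4…s1 = 101 → error at position 5.
Flip position 5: 1001000 → 1001100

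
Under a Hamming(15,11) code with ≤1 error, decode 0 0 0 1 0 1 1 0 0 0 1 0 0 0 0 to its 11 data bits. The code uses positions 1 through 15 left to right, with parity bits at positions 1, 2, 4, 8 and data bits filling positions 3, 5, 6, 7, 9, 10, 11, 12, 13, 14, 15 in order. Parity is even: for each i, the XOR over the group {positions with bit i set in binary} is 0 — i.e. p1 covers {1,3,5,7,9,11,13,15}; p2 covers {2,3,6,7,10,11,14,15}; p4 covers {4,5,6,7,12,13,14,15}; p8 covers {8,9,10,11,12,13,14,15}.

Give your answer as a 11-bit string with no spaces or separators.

00110010010

s1 (pos 1,3,5,7,9,11,13,15): 0⊕0⊕0⊕1⊕0⊕1⊕0⊕0 = 0
s2 (pos 2,3,6,7,10,11,14,15): 0⊕0⊕1⊕1⊕0⊕1⊕0⊕0 = 1
s4 (pos 4,5,6,7,12,13,14,15): 1⊕0⊕1⊕1⊕0⊕0⊕0⊕0 = 1
s8 (pos 8,9,10,11,12,13,14,15): 0⊕0⊕0⊕1⊕0⊕0⊕0⊕0 = 1
Syndrome s8…s1 = 1110 → error at position 14.
Flip position 14: 000101100010000 → 000101100010010
Read data bits from positions 3,5,6,7,9,10,11,12,13,14,15: 00110010010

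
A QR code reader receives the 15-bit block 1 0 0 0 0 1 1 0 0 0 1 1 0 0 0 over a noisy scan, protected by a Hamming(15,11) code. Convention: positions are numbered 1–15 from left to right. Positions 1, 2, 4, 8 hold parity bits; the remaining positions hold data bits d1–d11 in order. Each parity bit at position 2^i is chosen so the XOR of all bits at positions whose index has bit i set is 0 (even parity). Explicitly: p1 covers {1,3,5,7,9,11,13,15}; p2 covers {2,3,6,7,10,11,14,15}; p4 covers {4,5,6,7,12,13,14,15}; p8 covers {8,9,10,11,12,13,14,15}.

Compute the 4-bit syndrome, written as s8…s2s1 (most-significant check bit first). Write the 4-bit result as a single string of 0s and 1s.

s1 (pos 1,3,5,7,9,11,13,15): 1⊕0⊕0⊕1⊕0⊕1⊕0⊕0 = 1
s2 (pos 2,3,6,7,10,11,14,15): 0⊕0⊕1⊕1⊕0⊕1⊕0⊕0 = 1
s4 (pos 4,5,6,7,12,13,14,15): 0⊕0⊕1⊕1⊕1⊕0⊕0⊕0 = 1
s8 (pos 8,9,10,11,12,13,14,15): 0⊕0⊕0⊕1⊕1⊕0⊕0⊕0 = 0
Syndrome s8…s1 = 0111 → error at position 7.

0111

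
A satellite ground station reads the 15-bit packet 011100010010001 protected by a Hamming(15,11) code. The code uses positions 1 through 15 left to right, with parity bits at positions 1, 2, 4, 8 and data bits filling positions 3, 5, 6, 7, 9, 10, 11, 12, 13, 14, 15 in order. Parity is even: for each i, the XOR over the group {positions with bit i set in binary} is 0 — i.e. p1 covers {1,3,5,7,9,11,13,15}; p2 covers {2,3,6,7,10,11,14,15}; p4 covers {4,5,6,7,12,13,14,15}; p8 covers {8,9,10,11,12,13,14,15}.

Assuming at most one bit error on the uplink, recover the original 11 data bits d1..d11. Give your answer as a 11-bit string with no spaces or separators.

s1 (pos 1,3,5,7,9,11,13,15): 0⊕1⊕0⊕0⊕0⊕1⊕0⊕1 = 1
s2 (pos 2,3,6,7,10,11,14,15): 1⊕1⊕0⊕0⊕0⊕1⊕0⊕1 = 0
s4 (pos 4,5,6,7,12,13,14,15): 1⊕0⊕0⊕0⊕0⊕0⊕0⊕1 = 0
s8 (pos 8,9,10,11,12,13,14,15): 1⊕0⊕0⊕1⊕0⊕0⊕0⊕1 = 1
Syndrome s8…s1 = 1001 → error at position 9.
Flip position 9: 011100010010001 → 011100011010001
Read data bits from positions 3,5,6,7,9,10,11,12,13,14,15: 10001010001

10001010001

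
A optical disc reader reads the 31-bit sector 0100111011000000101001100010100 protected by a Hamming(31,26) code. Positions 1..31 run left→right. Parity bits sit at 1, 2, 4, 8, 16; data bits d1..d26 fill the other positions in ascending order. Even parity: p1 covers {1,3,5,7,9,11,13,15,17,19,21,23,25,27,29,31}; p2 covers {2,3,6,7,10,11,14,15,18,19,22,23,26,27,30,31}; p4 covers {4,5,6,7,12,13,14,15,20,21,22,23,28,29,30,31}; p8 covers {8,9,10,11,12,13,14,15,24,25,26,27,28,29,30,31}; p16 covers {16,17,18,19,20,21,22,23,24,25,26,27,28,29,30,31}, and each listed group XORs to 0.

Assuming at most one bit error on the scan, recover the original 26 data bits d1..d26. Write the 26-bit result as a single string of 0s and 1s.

s1 (pos 1,3,5,7,9,11,13,15,17,19,21,23,25,27,29,31): 0⊕0⊕1⊕1⊕1⊕0⊕0⊕0⊕1⊕1⊕0⊕1⊕0⊕1⊕1⊕0 = 0
s2 (pos 2,3,6,7,10,11,14,15,18,19,22,23,26,27,30,31): 1⊕0⊕1⊕1⊕1⊕0⊕0⊕0⊕0⊕1⊕1⊕1⊕0⊕1⊕0⊕0 = 0
s4 (pos 4,5,6,7,12,13,14,15,20,21,22,23,28,29,30,31): 0⊕1⊕1⊕1⊕0⊕0⊕0⊕0⊕0⊕0⊕1⊕1⊕0⊕1⊕0⊕0 = 0
s8 (pos 8,9,10,11,12,13,14,15,24,25,26,27,28,29,30,31): 0⊕1⊕1⊕0⊕0⊕0⊕0⊕0⊕0⊕0⊕0⊕1⊕0⊕1⊕0⊕0 = 0
s16 (pos 16,17,18,19,20,21,22,23,24,25,26,27,28,29,30,31): 0⊕1⊕0⊕1⊕0⊕0⊕1⊕1⊕0⊕0⊕0⊕1⊕0⊕1⊕0⊕0 = 0
Syndrome s16…s1 = 00000 → no error.
Read data bits from positions 3,5,6,7,9,10,11,12,13,14,15,17,18,19,20,21,22,23,24,25,26,27,28,29,30,31: 01111100000101001100010100

01111100000101001100010100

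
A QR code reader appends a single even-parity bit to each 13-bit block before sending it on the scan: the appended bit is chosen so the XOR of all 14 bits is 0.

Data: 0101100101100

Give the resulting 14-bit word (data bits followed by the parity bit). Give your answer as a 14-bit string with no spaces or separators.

01011001011000

XOR of the 13 data bits: 0⊕1⊕0⊕1⊕1⊕0⊕0⊕1⊕0⊕1⊕1⊕0⊕0 = 0
Parity bit = 0 (so all 14 bits XOR to 0).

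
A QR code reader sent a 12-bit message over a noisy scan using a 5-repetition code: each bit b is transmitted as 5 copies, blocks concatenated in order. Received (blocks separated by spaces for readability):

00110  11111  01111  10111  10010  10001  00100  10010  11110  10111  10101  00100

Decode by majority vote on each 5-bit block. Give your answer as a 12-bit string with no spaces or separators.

011100001110

Block 1 (00110): 2 ones → 0
Block 2 (11111): 5 ones → 1
Block 3 (01111): 4 ones → 1
Block 4 (10111): 4 ones → 1
Block 5 (10010): 2 ones → 0
Block 6 (10001): 2 ones → 0
Block 7 (00100): 1 one → 0
Block 8 (10010): 2 ones → 0
Block 9 (11110): 4 ones → 1
Block 10 (10111): 4 ones → 1
Block 11 (10101): 3 ones → 1
Block 12 (00100): 1 one → 0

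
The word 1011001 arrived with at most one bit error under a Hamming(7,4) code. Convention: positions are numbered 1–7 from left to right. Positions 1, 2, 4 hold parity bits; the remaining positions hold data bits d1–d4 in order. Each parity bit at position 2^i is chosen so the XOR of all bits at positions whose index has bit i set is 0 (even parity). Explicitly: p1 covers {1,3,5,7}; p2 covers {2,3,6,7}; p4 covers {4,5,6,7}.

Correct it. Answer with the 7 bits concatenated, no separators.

s1 (pos 1,3,5,7): 1⊕1⊕0⊕1 = 1
s2 (pos 2,3,6,7): 0⊕1⊕0⊕1 = 0
s4 (pos 4,5,6,7): 1⊕0⊕0⊕1 = 0
Syndrome s4…s1 = 001 → error at position 1.
Flip position 1: 1011001 → 0011001

0011001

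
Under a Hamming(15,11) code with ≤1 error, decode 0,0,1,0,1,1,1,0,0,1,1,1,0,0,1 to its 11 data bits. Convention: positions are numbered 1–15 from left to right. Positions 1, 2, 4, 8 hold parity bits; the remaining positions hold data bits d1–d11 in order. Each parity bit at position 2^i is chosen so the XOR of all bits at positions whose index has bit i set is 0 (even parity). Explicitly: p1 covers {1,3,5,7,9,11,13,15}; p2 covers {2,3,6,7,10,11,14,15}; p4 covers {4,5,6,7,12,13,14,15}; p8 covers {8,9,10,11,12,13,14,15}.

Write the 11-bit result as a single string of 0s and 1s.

10110111001

s1 (pos 1,3,5,7,9,11,13,15): 0⊕1⊕1⊕1⊕0⊕1⊕0⊕1 = 1
s2 (pos 2,3,6,7,10,11,14,15): 0⊕1⊕1⊕1⊕1⊕1⊕0⊕1 = 0
s4 (pos 4,5,6,7,12,13,14,15): 0⊕1⊕1⊕1⊕1⊕0⊕0⊕1 = 1
s8 (pos 8,9,10,11,12,13,14,15): 0⊕0⊕1⊕1⊕1⊕0⊕0⊕1 = 0
Syndrome s8…s1 = 0101 → error at position 5.
Flip position 5: 001011100111001 → 001001100111001
Read data bits from positions 3,5,6,7,9,10,11,12,13,14,15: 10110111001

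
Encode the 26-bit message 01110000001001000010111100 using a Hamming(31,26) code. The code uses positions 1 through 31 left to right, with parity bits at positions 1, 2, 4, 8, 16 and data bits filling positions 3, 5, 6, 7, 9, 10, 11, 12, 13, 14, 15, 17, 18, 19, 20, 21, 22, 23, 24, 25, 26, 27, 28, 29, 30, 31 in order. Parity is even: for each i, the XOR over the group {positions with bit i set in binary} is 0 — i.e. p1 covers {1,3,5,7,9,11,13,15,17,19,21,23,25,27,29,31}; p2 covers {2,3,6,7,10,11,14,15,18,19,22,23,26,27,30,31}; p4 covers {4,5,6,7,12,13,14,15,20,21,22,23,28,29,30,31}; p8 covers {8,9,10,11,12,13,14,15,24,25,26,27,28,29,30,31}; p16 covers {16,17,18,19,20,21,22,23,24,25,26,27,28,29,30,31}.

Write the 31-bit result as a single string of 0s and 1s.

0000111000000010001000010111100

Place data at non-parity positions: p1 p2 0 p4 1 1 1 p8 0 0 0 0 0 0 1 p16 0 0 1 0 0 0 0 1 0 1 1 1 1 0 0
p1 (pos 1,3,5,7,9,11,13,15,17,19,21,23,25,27,29,31): XOR of data positions = 0⊕1⊕1⊕0⊕0⊕0⊕1⊕0⊕1⊕0⊕0⊕0⊕1⊕1⊕0 = 0
p2 (pos 2,3,6,7,10,11,14,15,18,19,22,23,26,27,30,31): XOR of data positions = 0⊕1⊕1⊕0⊕0⊕0⊕1⊕0⊕1⊕0⊕0⊕1⊕1⊕0⊕0 = 0
p4 (pos 4,5,6,7,12,13,14,15,20,21,22,23,28,29,30,31): XOR of data positions = 1⊕1⊕1⊕0⊕0⊕0⊕1⊕0⊕0⊕0⊕0⊕1⊕1⊕0⊕0 = 0
p8 (pos 8,9,10,11,12,13,14,15,24,25,26,27,28,29,30,31): XOR of data positions = 0⊕0⊕0⊕0⊕0⊕0⊕1⊕1⊕0⊕1⊕1⊕1⊕1⊕0⊕0 = 0
p16 (pos 16,17,18,19,20,21,22,23,24,25,26,27,28,29,30,31): XOR of data positions = 0⊕0⊕1⊕0⊕0⊕0⊕0⊕1⊕0⊕1⊕1⊕1⊕1⊕0⊕0 = 0
Codeword: 0000111000000010001000010111100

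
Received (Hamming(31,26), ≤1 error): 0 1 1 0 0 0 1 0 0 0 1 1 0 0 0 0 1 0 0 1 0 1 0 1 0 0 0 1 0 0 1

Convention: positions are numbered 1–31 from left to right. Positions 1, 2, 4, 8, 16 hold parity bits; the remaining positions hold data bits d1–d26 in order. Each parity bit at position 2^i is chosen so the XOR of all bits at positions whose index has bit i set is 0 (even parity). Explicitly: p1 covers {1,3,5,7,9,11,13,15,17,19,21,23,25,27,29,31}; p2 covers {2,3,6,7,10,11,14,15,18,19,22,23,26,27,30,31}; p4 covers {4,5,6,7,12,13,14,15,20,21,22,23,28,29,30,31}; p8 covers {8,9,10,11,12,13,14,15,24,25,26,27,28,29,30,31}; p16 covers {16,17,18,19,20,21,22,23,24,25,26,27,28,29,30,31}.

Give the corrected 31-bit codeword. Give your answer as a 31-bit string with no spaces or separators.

s1 (pos 1,3,5,7,9,11,13,15,17,19,21,23,25,27,29,31): 0⊕1⊕0⊕1⊕0⊕1⊕0⊕0⊕1⊕0⊕0⊕0⊕0⊕0⊕0⊕1 = 1
s2 (pos 2,3,6,7,10,11,14,15,18,19,22,23,26,27,30,31): 1⊕1⊕0⊕1⊕0⊕1⊕0⊕0⊕0⊕0⊕1⊕0⊕0⊕0⊕0⊕1 = 0
s4 (pos 4,5,6,7,12,13,14,15,20,21,22,23,28,29,30,31): 0⊕0⊕0⊕1⊕1⊕0⊕0⊕0⊕1⊕0⊕1⊕0⊕1⊕0⊕0⊕1 = 0
s8 (pos 8,9,10,11,12,13,14,15,24,25,26,27,28,29,30,31): 0⊕0⊕0⊕1⊕1⊕0⊕0⊕0⊕1⊕0⊕0⊕0⊕1⊕0⊕0⊕1 = 1
s16 (pos 16,17,18,19,20,21,22,23,24,25,26,27,28,29,30,31): 0⊕1⊕0⊕0⊕1⊕0⊕1⊕0⊕1⊕0⊕0⊕0⊕1⊕0⊕0⊕1 = 0
Syndrome s16…s1 = 01001 → error at position 9.
Flip position 9: 0110001000110000100101010001001 → 0110001010110000100101010001001

0110001010110000100101010001001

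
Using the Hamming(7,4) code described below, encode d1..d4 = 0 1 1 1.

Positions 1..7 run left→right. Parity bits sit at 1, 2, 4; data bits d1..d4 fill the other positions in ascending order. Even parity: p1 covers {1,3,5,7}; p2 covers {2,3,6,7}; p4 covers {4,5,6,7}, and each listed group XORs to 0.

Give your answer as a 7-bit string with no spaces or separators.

Place data at non-parity positions: p1 p2 0 p4 1 1 1
p1 (pos 1,3,5,7): XOR of data positions = 0⊕1⊕1 = 0
p2 (pos 2,3,6,7): XOR of data positions = 0⊕1⊕1 = 0
p4 (pos 4,5,6,7): XOR of data positions = 1⊕1⊕1 = 1
Codeword: 0001111

0001111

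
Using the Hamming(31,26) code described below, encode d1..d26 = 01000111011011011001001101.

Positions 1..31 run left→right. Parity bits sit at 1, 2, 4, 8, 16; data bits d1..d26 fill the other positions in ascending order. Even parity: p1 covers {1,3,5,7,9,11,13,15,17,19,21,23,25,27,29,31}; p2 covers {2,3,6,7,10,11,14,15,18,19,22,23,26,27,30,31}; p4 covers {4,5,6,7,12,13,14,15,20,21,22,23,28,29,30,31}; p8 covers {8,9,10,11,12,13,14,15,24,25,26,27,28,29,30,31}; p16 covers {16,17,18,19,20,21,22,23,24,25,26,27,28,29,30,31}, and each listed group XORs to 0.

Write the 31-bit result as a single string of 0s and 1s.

Place data at non-parity positions: p1 p2 0 p4 1 0 0 p8 0 1 1 1 0 1 1 p16 0 1 1 0 1 1 0 0 1 0 0 1 1 0 1
p1 (pos 1,3,5,7,9,11,13,15,17,19,21,23,25,27,29,31): XOR of data positions = 0⊕1⊕0⊕0⊕1⊕0⊕1⊕0⊕1⊕1⊕0⊕1⊕0⊕1⊕1 = 0
p2 (pos 2,3,6,7,10,11,14,15,18,19,22,23,26,27,30,31): XOR of data positions = 0⊕0⊕0⊕1⊕1⊕1⊕1⊕1⊕1⊕1⊕0⊕0⊕0⊕0⊕1 = 0
p4 (pos 4,5,6,7,12,13,14,15,20,21,22,23,28,29,30,31): XOR of data positions = 1⊕0⊕0⊕1⊕0⊕1⊕1⊕0⊕1⊕1⊕0⊕1⊕1⊕0⊕1 = 1
p8 (pos 8,9,10,11,12,13,14,15,24,25,26,27,28,29,30,31): XOR of data positions = 0⊕1⊕1⊕1⊕0⊕1⊕1⊕0⊕1⊕0⊕0⊕1⊕1⊕0⊕1 = 1
p16 (pos 16,17,18,19,20,21,22,23,24,25,26,27,28,29,30,31): XOR of data positions = 0⊕1⊕1⊕0⊕1⊕1⊕0⊕0⊕1⊕0⊕0⊕1⊕1⊕0⊕1 = 0
Codeword: 0001100101110110011011001001101

0001100101110110011011001001101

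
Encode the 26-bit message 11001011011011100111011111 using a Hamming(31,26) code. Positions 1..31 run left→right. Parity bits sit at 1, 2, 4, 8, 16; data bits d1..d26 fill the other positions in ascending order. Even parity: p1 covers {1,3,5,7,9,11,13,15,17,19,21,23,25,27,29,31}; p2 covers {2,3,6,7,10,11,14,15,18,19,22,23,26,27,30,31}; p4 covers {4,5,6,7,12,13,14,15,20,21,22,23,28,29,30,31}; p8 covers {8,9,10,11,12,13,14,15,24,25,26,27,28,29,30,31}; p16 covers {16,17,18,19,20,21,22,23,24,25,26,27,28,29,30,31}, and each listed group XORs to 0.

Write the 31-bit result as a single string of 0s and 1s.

Place data at non-parity positions: p1 p2 1 p4 1 0 0 p8 1 0 1 1 0 1 1 p16 0 1 1 1 0 0 1 1 1 0 1 1 1 1 1
p1 (pos 1,3,5,7,9,11,13,15,17,19,21,23,25,27,29,31): XOR of data positions = 1⊕1⊕0⊕1⊕1⊕0⊕1⊕0⊕1⊕0⊕1⊕1⊕1⊕1⊕1 = 1
p2 (pos 2,3,6,7,10,11,14,15,18,19,22,23,26,27,30,31): XOR of data positions = 1⊕0⊕0⊕0⊕1⊕1⊕1⊕1⊕1⊕0⊕1⊕0⊕1⊕1⊕1 = 0
p4 (pos 4,5,6,7,12,13,14,15,20,21,22,23,28,29,30,31): XOR of data positions = 1⊕0⊕0⊕1⊕0⊕1⊕1⊕1⊕0⊕0⊕1⊕1⊕1⊕1⊕1 = 0
p8 (pos 8,9,10,11,12,13,14,15,24,25,26,27,28,29,30,31): XOR of data positions = 1⊕0⊕1⊕1⊕0⊕1⊕1⊕1⊕1⊕0⊕1⊕1⊕1⊕1⊕1 = 0
p16 (pos 16,17,18,19,20,21,22,23,24,25,26,27,28,29,30,31): XOR of data positions = 0⊕1⊕1⊕1⊕0⊕0⊕1⊕1⊕1⊕0⊕1⊕1⊕1⊕1⊕1 = 1
Codeword: 1010100010110111011100111011111

1010100010110111011100111011111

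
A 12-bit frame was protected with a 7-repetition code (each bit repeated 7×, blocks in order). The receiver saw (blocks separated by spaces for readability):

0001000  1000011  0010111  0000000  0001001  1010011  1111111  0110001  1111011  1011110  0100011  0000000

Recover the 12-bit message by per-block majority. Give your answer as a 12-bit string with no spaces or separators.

Block 1 (0001000): 1 one → 0
Block 2 (1000011): 3 ones → 0
Block 3 (0010111): 4 ones → 1
Block 4 (0000000): 0 ones → 0
Block 5 (0001001): 2 ones → 0
Block 6 (1010011): 4 ones → 1
Block 7 (1111111): 7 ones → 1
Block 8 (0110001): 3 ones → 0
Block 9 (1111011): 6 ones → 1
Block 10 (1011110): 5 ones → 1
Block 11 (0100011): 3 ones → 0
Block 12 (0000000): 0 ones → 0

001001101100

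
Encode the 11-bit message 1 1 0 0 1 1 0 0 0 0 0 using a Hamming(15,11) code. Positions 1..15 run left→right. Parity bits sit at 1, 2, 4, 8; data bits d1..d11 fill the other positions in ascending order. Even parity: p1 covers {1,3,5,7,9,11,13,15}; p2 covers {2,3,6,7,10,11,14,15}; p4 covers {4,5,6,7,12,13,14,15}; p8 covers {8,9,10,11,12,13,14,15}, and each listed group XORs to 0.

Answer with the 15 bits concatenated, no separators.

101110001100000

Place data at non-parity positions: p1 p2 1 p4 1 0 0 p8 1 1 0 0 0 0 0
p1 (pos 1,3,5,7,9,11,13,15): XOR of data positions = 1⊕1⊕0⊕1⊕0⊕0⊕0 = 1
p2 (pos 2,3,6,7,10,11,14,15): XOR of data positions = 1⊕0⊕0⊕1⊕0⊕0⊕0 = 0
p4 (pos 4,5,6,7,12,13,14,15): XOR of data positions = 1⊕0⊕0⊕0⊕0⊕0⊕0 = 1
p8 (pos 8,9,10,11,12,13,14,15): XOR of data positions = 1⊕1⊕0⊕0⊕0⊕0⊕0 = 0
Codeword: 101110001100000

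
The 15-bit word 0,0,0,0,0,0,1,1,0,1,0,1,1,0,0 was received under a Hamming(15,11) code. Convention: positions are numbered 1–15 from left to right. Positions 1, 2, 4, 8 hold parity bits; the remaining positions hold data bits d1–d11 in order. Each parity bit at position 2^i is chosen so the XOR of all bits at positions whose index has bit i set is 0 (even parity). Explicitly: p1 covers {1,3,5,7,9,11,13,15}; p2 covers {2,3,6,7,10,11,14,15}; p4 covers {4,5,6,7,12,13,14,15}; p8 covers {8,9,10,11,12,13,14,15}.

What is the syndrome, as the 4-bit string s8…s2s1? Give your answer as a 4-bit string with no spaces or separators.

s1 (pos 1,3,5,7,9,11,13,15): 0⊕0⊕0⊕1⊕0⊕0⊕1⊕0 = 0
s2 (pos 2,3,6,7,10,11,14,15): 0⊕0⊕0⊕1⊕1⊕0⊕0⊕0 = 0
s4 (pos 4,5,6,7,12,13,14,15): 0⊕0⊕0⊕1⊕1⊕1⊕0⊕0 = 1
s8 (pos 8,9,10,11,12,13,14,15): 1⊕0⊕1⊕0⊕1⊕1⊕0⊕0 = 0
Syndrome s8…s1 = 0100 → error at position 4.

0100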